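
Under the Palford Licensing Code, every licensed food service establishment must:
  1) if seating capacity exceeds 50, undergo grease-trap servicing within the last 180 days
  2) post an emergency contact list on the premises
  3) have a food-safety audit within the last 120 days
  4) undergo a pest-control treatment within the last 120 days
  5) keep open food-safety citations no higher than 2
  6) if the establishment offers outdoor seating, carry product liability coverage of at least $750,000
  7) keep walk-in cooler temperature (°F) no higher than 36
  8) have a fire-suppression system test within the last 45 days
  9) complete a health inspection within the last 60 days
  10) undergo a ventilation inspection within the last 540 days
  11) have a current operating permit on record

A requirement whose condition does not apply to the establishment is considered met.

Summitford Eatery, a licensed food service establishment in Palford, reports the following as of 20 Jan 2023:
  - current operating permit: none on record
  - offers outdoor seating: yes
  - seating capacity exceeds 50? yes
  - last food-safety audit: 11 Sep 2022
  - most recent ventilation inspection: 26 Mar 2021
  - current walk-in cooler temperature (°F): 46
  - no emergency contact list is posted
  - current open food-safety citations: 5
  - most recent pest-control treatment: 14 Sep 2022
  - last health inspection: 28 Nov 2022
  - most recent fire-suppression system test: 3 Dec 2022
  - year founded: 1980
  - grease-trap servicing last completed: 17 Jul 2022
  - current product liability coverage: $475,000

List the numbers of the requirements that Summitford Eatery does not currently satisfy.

1, 2, 3, 4, 5, 6, 7, 8, 10, 11

1. condition 'seating capacity exceeds 50' holds; grease-trap servicing 187 days ago vs limit 180 → not met
2. emergency contact list absent → not met
3. food-safety audit 131 days ago vs limit 120 → not met
4. pest-control treatment 128 days ago vs limit 120 → not met
5. open food-safety citations 5 > 2 → not met
6. condition 'offers outdoor seating' holds; product liability coverage $475,000 < $750,000 → not met
7. walk-in cooler temperature (°F) 46 > 36 → not met
8. fire-suppression system test 48 days ago vs limit 45 → not met
9. health inspection 53 days ago vs limit 60 → met
10. ventilation inspection 665 days ago vs limit 540 → not met
11. current operating permit absent → not met
Not met: 1, 2, 3, 4, 5, 6, 7, 8, 10, 11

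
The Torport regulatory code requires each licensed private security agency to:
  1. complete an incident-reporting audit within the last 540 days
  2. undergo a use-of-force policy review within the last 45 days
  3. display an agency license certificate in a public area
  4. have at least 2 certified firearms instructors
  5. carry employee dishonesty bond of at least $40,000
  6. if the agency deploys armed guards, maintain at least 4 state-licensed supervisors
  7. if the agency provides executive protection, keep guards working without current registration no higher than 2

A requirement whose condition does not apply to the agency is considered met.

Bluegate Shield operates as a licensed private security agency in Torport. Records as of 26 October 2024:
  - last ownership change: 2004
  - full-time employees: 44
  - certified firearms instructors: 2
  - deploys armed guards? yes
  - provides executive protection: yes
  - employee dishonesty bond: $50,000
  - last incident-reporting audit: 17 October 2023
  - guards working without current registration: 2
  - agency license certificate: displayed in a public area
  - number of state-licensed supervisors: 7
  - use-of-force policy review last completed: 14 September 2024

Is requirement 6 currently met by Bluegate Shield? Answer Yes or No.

Yes

6. condition 'deploys armed guards' holds; state-licensed supervisors 7 ≥ 4 → met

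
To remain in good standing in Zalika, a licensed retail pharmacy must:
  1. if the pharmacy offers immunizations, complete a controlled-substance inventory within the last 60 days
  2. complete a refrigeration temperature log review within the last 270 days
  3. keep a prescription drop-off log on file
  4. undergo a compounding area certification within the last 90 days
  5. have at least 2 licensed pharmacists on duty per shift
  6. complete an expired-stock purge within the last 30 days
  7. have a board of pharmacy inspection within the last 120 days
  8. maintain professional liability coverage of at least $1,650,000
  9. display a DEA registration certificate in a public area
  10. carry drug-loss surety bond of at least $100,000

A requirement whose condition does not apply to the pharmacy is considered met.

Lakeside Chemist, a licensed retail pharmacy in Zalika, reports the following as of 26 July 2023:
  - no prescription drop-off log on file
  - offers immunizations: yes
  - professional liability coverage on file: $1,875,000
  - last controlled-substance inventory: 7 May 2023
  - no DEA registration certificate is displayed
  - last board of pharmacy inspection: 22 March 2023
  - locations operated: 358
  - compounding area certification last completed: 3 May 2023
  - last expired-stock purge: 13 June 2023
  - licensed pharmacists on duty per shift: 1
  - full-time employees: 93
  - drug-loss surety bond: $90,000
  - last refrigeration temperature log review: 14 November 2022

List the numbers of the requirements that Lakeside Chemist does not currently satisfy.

1. condition 'offers immunizations' holds; controlled-substance inventory 80 days ago vs limit 60 → not met
2. refrigeration temperature log review 254 days ago vs limit 270 → met
3. prescription drop-off log absent → not met
4. compounding area certification 84 days ago vs limit 90 → met
5. licensed pharmacists on duty per shift 1 < 2 → not met
6. expired-stock purge 43 days ago vs limit 30 → not met
7. board of pharmacy inspection 126 days ago vs limit 120 → not met
8. professional liability coverage $1,875,000 ≥ $1,650,000 → met
9. DEA registration certificate absent → not met
10. drug-loss surety bond $90,000 < $100,000 → not met
Not met: 1, 3, 5, 6, 7, 9, 10

1, 3, 5, 6, 7, 9, 10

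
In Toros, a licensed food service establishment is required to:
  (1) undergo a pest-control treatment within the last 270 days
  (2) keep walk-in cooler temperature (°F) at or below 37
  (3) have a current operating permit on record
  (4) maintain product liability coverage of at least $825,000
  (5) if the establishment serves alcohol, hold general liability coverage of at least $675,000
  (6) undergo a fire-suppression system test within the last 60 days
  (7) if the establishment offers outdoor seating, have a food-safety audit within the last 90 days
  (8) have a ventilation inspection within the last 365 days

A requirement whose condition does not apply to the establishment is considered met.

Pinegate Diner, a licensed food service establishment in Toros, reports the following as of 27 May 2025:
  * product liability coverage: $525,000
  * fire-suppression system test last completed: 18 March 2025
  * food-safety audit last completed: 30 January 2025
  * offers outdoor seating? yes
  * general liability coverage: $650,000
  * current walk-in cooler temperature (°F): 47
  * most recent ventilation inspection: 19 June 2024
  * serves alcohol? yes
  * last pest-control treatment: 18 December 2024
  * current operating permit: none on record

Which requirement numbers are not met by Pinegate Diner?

1. pest-control treatment 160 days ago vs limit 270 → met
2. walk-in cooler temperature (°F) 47 > 37 → not met
3. current operating permit absent → not met
4. product liability coverage $525,000 < $825,000 → not met
5. condition 'serves alcohol' holds; general liability coverage $650,000 < $675,000 → not met
6. fire-suppression system test 70 days ago vs limit 60 → not met
7. condition 'offers outdoor seating' holds; food-safety audit 117 days ago vs limit 90 → not met
8. ventilation inspection 342 days ago vs limit 365 → met
Not met: 2, 3, 4, 5, 6, 7

2, 3, 4, 5, 6, 7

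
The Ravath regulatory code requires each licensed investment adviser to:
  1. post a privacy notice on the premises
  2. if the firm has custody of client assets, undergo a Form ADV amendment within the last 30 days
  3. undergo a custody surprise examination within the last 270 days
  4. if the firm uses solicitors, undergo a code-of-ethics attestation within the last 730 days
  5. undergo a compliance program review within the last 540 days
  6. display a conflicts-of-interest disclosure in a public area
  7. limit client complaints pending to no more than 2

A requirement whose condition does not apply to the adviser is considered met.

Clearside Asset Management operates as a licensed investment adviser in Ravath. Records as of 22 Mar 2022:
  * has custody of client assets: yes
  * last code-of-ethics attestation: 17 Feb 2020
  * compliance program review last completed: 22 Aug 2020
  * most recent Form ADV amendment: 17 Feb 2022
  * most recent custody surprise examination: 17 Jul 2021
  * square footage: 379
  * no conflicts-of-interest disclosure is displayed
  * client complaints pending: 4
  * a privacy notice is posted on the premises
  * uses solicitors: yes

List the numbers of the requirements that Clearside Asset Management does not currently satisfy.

1. privacy notice present → met
2. condition 'has custody of client assets' holds; Form ADV amendment 33 days ago vs limit 30 → not met
3. custody surprise examination 248 days ago vs limit 270 → met
4. condition 'uses solicitors' holds; code-of-ethics attestation 764 days ago vs limit 730 → not met
5. compliance program review 577 days ago vs limit 540 → not met
6. conflicts-of-interest disclosure absent → not met
7. client complaints pending 4 > 2 → not met
Not met: 2, 4, 5, 6, 7

2, 4, 5, 6, 7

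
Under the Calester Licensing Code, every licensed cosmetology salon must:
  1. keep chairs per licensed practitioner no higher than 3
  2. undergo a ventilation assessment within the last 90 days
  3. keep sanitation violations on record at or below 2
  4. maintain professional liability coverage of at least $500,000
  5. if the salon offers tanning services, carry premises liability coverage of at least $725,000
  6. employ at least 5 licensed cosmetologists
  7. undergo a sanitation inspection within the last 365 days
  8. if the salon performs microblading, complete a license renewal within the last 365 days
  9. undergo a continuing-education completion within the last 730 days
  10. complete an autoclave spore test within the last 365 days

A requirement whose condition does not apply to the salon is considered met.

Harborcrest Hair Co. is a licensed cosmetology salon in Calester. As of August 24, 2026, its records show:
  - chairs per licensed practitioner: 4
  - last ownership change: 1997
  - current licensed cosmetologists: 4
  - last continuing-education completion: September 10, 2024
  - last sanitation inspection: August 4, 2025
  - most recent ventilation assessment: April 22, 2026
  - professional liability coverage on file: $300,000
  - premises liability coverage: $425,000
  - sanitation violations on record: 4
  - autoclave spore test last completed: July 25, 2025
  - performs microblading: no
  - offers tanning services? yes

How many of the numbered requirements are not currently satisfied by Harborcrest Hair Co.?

1. chairs per licensed practitioner 4 > 3 → not met
2. ventilation assessment 124 days ago vs limit 90 → not met
3. sanitation violations on record 4 > 2 → not met
4. professional liability coverage $300,000 < $500,000 → not met
5. condition 'offers tanning services' holds; premises liability coverage $425,000 < $725,000 → not met
6. licensed cosmetologists 4 < 5 → not met
7. sanitation inspection 385 days ago vs limit 365 → not met
8. condition 'performs microblading' does not hold → requirement n/a → met
9. continuing-education completion 713 days ago vs limit 730 → met
10. autoclave spore test 395 days ago vs limit 365 → not met
Not met: 8 of 10

8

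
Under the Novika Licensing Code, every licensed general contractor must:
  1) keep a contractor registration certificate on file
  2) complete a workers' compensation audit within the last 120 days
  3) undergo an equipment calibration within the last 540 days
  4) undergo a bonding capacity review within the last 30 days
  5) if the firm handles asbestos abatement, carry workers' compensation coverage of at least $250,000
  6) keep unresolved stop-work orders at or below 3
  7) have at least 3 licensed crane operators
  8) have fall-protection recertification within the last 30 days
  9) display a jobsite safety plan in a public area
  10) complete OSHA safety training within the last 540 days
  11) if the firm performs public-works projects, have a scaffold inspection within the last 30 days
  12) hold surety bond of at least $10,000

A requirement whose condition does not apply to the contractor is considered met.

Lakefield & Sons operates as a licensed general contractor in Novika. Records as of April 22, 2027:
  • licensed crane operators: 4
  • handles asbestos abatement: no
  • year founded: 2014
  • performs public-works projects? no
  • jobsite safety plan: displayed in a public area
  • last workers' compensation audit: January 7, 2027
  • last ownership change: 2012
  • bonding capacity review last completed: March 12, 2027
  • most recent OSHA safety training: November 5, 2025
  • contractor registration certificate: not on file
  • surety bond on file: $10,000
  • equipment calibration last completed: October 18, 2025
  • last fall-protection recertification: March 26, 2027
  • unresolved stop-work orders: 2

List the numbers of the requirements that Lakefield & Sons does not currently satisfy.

1. contractor registration certificate absent → not met
2. workers' compensation audit 105 days ago vs limit 120 → met
3. equipment calibration 551 days ago vs limit 540 → not met
4. bonding capacity review 41 days ago vs limit 30 → not met
5. condition 'handles asbestos abatement' does not hold → requirement n/a → met
6. unresolved stop-work orders 2 ≤ 3 → met
7. licensed crane operators 4 ≥ 3 → met
8. fall-protection recertification 27 days ago vs limit 30 → met
9. jobsite safety plan present → met
10. OSHA safety training 533 days ago vs limit 540 → met
11. condition 'performs public-works projects' does not hold → requirement n/a → met
12. surety bond $10,000 ≥ $10,000 → met
Not met: 1, 3, 4

1, 3, 4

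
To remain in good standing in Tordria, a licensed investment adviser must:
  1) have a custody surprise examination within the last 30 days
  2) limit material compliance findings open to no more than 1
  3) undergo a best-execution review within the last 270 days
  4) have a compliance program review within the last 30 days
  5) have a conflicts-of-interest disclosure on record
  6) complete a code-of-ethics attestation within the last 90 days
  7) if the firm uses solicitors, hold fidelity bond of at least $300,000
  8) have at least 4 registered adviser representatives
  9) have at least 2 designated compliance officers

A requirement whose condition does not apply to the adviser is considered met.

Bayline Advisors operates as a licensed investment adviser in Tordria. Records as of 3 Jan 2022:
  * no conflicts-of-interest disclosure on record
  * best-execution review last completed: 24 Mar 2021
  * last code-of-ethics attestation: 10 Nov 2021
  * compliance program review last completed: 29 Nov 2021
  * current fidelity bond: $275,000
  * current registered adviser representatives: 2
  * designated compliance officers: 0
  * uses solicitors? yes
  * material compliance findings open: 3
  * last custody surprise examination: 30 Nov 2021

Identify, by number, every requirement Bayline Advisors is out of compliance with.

1, 2, 3, 4, 5, 7, 8, 9

1. custody surprise examination 34 days ago vs limit 30 → not met
2. material compliance findings open 3 > 1 → not met
3. best-execution review 285 days ago vs limit 270 → not met
4. compliance program review 35 days ago vs limit 30 → not met
5. conflicts-of-interest disclosure absent → not met
6. code-of-ethics attestation 54 days ago vs limit 90 → met
7. condition 'uses solicitors' holds; fidelity bond $275,000 < $300,000 → not met
8. registered adviser representatives 2 < 4 → not met
9. designated compliance officers 0 < 2 → not met
Not met: 1, 2, 3, 4, 5, 7, 8, 9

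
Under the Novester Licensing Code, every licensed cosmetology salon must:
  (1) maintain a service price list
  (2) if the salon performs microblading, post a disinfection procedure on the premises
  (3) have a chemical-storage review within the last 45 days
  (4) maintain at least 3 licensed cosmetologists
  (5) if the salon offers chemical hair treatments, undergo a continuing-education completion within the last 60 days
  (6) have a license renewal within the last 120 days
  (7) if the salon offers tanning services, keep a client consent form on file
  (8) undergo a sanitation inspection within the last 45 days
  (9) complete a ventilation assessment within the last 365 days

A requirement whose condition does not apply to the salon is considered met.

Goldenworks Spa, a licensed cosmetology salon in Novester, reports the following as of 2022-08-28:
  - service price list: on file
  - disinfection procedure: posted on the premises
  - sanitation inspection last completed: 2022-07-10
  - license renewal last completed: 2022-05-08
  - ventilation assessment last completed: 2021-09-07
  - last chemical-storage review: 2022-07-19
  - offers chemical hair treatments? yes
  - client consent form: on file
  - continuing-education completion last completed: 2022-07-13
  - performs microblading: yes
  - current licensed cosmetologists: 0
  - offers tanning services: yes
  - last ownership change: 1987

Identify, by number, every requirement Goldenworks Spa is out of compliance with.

1. service price list present → met
2. condition 'performs microblading' holds; disinfection procedure present → met
3. chemical-storage review 40 days ago vs limit 45 → met
4. licensed cosmetologists 0 < 3 → not met
5. condition 'offers chemical hair treatments' holds; continuing-education completion 46 days ago vs limit 60 → met
6. license renewal 112 days ago vs limit 120 → met
7. condition 'offers tanning services' holds; client consent form present → met
8. sanitation inspection 49 days ago vs limit 45 → not met
9. ventilation assessment 355 days ago vs limit 365 → met
Not met: 4, 8

4, 8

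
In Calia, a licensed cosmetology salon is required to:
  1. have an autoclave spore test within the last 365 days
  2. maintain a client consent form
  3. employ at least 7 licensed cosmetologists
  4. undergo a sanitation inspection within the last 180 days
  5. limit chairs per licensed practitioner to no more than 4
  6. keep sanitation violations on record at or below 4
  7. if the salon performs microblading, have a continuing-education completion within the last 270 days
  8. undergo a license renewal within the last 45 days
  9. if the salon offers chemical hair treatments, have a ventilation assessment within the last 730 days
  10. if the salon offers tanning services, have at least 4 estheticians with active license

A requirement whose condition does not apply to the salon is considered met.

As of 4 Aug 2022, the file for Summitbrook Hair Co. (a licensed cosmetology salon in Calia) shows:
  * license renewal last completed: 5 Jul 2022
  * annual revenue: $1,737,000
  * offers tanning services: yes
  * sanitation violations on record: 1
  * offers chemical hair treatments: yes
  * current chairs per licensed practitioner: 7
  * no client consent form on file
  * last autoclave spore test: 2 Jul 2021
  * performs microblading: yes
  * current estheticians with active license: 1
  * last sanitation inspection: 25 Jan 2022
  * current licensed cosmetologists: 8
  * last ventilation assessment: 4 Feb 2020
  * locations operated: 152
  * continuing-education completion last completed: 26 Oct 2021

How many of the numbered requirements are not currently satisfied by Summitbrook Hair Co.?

7

1. autoclave spore test 398 days ago vs limit 365 → not met
2. client consent form absent → not met
3. licensed cosmetologists 8 ≥ 7 → met
4. sanitation inspection 191 days ago vs limit 180 → not met
5. chairs per licensed practitioner 7 > 4 → not met
6. sanitation violations on record 1 ≤ 4 → met
7. condition 'performs microblading' holds; continuing-education completion 282 days ago vs limit 270 → not met
8. license renewal 30 days ago vs limit 45 → met
9. condition 'offers chemical hair treatments' holds; ventilation assessment 912 days ago vs limit 730 → not met
10. condition 'offers tanning services' holds; estheticians with active license 1 < 4 → not met
Not met: 7 of 10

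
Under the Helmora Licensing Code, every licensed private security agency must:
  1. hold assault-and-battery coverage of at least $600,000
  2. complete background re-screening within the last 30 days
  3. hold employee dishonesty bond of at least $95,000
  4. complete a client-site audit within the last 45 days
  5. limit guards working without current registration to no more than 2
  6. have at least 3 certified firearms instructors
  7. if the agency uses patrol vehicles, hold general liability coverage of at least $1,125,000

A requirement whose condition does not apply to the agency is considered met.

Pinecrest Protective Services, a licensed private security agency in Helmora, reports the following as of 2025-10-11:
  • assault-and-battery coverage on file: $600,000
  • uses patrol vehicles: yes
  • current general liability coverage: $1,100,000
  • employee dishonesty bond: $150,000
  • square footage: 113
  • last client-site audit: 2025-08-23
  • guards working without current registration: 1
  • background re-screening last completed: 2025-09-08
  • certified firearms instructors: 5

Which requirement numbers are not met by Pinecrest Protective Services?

2, 4, 7

1. assault-and-battery coverage $600,000 ≥ $600,000 → met
2. background re-screening 33 days ago vs limit 30 → not met
3. employee dishonesty bond $150,000 ≥ $95,000 → met
4. client-site audit 49 days ago vs limit 45 → not met
5. guards working without current registration 1 ≤ 2 → met
6. certified firearms instructors 5 ≥ 3 → met
7. condition 'uses patrol vehicles' holds; general liability coverage $1,100,000 < $1,125,000 → not met
Not met: 2, 4, 7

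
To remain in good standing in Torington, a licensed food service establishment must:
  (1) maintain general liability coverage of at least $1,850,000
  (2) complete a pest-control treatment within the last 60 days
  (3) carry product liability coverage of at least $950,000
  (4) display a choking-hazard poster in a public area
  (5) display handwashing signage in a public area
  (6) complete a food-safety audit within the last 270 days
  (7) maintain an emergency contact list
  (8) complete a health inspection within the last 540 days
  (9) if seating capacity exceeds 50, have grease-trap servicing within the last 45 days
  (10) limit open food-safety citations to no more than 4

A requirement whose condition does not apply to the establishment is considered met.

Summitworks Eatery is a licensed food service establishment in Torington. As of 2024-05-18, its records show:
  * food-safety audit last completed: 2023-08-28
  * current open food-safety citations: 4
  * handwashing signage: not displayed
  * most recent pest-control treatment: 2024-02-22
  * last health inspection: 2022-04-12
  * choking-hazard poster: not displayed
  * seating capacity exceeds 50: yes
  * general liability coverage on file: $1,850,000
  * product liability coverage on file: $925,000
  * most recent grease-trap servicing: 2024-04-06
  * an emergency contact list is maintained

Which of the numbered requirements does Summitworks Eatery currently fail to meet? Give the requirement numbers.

1. general liability coverage $1,850,000 ≥ $1,850,000 → met
2. pest-control treatment 86 days ago vs limit 60 → not met
3. product liability coverage $925,000 < $950,000 → not met
4. choking-hazard poster absent → not met
5. handwashing signage absent → not met
6. food-safety audit 264 days ago vs limit 270 → met
7. emergency contact list present → met
8. health inspection 767 days ago vs limit 540 → not met
9. condition 'seating capacity exceeds 50' holds; grease-trap servicing 42 days ago vs limit 45 → met
10. open food-safety citations 4 ≤ 4 → met
Not met: 2, 3, 4, 5, 8

2, 3, 4, 5, 8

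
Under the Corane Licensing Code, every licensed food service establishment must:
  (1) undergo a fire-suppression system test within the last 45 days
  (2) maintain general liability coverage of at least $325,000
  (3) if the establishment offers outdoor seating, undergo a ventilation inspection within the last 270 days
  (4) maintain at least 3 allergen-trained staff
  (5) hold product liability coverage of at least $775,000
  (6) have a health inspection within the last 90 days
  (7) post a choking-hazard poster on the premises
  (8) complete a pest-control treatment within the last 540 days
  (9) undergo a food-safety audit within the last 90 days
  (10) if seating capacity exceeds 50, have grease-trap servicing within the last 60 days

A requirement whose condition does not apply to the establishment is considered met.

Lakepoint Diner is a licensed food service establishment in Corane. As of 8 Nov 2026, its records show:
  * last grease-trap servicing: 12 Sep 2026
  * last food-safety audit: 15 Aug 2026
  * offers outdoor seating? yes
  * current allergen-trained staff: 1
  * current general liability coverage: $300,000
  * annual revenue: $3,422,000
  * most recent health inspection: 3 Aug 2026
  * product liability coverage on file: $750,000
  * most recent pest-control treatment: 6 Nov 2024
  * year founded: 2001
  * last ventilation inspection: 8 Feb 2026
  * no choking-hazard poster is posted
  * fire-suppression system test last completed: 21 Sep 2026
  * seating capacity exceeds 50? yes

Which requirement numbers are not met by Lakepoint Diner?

1, 2, 3, 4, 5, 6, 7, 8

1. fire-suppression system test 48 days ago vs limit 45 → not met
2. general liability coverage $300,000 < $325,000 → not met
3. condition 'offers outdoor seating' holds; ventilation inspection 273 days ago vs limit 270 → not met
4. allergen-trained staff 1 < 3 → not met
5. product liability coverage $750,000 < $775,000 → not met
6. health inspection 97 days ago vs limit 90 → not met
7. choking-hazard poster absent → not met
8. pest-control treatment 732 days ago vs limit 540 → not met
9. food-safety audit 85 days ago vs limit 90 → met
10. condition 'seating capacity exceeds 50' holds; grease-trap servicing 57 days ago vs limit 60 → met
Not met: 1, 2, 3, 4, 5, 6, 7, 8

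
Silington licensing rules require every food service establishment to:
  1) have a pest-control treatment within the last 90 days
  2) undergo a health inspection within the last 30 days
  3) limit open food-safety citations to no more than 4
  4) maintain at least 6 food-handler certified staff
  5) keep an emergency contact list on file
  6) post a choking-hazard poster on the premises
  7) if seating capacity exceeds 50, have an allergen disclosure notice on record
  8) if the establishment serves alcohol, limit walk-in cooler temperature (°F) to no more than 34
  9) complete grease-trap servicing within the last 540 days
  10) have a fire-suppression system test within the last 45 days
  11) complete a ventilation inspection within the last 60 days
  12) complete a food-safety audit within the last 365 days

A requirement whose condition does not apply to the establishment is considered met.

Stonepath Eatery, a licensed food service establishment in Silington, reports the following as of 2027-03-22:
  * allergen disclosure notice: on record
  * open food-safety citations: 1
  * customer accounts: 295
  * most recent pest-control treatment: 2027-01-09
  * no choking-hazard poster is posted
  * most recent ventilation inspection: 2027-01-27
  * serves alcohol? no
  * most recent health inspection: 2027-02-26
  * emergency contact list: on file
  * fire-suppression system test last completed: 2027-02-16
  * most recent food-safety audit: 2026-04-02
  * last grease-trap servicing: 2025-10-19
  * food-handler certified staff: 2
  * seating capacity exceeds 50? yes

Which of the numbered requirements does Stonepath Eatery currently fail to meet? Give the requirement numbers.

1. pest-control treatment 72 days ago vs limit 90 → met
2. health inspection 24 days ago vs limit 30 → met
3. open food-safety citations 1 ≤ 4 → met
4. food-handler certified staff 2 < 6 → not met
5. emergency contact list present → met
6. choking-hazard poster absent → not met
7. condition 'seating capacity exceeds 50' holds; allergen disclosure notice present → met
8. condition 'serves alcohol' does not hold → requirement n/a → met
9. grease-trap servicing 519 days ago vs limit 540 → met
10. fire-suppression system test 34 days ago vs limit 45 → met
11. ventilation inspection 54 days ago vs limit 60 → met
12. food-safety audit 354 days ago vs limit 365 → met
Not met: 4, 6

4, 6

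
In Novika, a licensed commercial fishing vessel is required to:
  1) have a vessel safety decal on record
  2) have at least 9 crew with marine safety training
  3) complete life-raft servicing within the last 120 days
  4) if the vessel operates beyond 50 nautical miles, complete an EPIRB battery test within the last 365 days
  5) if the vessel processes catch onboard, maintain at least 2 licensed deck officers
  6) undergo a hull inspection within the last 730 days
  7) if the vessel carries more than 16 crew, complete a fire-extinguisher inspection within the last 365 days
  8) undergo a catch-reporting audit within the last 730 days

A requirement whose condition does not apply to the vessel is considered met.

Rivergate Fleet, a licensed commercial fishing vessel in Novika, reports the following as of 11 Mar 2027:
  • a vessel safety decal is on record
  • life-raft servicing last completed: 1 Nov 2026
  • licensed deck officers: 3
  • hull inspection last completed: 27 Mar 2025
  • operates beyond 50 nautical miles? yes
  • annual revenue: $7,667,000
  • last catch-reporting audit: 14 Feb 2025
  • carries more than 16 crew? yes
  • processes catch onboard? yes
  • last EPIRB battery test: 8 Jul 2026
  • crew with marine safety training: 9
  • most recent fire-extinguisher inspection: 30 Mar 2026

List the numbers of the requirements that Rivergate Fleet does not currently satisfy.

3, 8

1. vessel safety decal present → met
2. crew with marine safety training 9 ≥ 9 → met
3. life-raft servicing 130 days ago vs limit 120 → not met
4. condition 'operates beyond 50 nautical miles' holds; EPIRB battery test 246 days ago vs limit 365 → met
5. condition 'processes catch onboard' holds; licensed deck officers 3 ≥ 2 → met
6. hull inspection 714 days ago vs limit 730 → met
7. condition 'carries more than 16 crew' holds; fire-extinguisher inspection 346 days ago vs limit 365 → met
8. catch-reporting audit 755 days ago vs limit 730 → not met
Not met: 3, 8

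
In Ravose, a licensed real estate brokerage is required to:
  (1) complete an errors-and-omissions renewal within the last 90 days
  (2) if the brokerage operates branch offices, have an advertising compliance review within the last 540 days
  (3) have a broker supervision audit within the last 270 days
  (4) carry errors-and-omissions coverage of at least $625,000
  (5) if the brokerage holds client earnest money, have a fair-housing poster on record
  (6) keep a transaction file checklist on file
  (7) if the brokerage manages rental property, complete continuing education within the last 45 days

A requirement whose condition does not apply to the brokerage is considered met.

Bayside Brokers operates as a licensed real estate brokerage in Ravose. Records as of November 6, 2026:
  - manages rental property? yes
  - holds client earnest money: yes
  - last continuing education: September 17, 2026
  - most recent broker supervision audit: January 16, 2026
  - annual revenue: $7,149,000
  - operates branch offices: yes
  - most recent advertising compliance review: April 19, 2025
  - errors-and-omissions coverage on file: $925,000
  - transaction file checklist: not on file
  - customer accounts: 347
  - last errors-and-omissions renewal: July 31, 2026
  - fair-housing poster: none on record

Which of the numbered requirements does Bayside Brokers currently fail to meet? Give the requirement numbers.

1, 2, 3, 5, 6, 7

1. errors-and-omissions renewal 98 days ago vs limit 90 → not met
2. condition 'operates branch offices' holds; advertising compliance review 566 days ago vs limit 540 → not met
3. broker supervision audit 294 days ago vs limit 270 → not met
4. errors-and-omissions coverage $925,000 ≥ $625,000 → met
5. condition 'holds client earnest money' holds; fair-housing poster absent → not met
6. transaction file checklist absent → not met
7. condition 'manages rental property' holds; continuing education 50 days ago vs limit 45 → not met
Not met: 1, 2, 3, 5, 6, 7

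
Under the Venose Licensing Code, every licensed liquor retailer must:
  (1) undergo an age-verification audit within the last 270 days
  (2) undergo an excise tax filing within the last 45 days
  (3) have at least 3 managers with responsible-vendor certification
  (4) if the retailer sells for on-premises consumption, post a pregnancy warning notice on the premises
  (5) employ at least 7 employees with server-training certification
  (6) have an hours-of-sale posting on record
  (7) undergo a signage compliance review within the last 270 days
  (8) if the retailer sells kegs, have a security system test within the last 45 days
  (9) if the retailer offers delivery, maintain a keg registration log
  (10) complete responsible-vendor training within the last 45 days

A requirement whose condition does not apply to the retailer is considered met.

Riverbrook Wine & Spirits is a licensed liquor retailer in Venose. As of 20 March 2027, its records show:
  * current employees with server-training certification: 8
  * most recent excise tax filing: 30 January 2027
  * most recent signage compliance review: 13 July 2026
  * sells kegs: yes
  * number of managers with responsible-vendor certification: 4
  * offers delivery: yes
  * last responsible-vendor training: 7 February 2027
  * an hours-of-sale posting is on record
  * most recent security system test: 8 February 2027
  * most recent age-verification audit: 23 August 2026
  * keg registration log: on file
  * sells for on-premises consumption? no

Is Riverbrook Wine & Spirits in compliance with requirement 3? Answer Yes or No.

3. managers with responsible-vendor certification 4 ≥ 3 → met

Yes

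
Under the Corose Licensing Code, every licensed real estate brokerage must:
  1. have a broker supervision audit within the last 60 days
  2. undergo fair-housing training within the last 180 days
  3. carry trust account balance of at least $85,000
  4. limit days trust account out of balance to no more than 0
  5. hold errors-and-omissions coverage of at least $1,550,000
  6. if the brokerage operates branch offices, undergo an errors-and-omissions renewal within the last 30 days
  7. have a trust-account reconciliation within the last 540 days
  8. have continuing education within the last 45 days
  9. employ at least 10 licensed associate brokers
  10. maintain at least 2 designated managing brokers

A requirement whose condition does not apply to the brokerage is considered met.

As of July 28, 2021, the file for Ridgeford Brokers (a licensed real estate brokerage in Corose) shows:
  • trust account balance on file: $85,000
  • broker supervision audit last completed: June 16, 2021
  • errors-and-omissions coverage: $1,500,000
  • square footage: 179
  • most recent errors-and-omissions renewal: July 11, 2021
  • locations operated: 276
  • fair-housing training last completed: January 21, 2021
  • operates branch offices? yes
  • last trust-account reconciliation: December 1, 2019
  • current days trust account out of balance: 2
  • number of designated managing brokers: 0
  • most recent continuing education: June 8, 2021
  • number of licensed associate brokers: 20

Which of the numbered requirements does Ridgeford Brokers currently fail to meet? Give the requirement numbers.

1. broker supervision audit 42 days ago vs limit 60 → met
2. fair-housing training 188 days ago vs limit 180 → not met
3. trust account balance $85,000 ≥ $85,000 → met
4. days trust account out of balance 2 > 0 → not met
5. errors-and-omissions coverage $1,500,000 < $1,550,000 → not met
6. condition 'operates branch offices' holds; errors-and-omissions renewal 17 days ago vs limit 30 → met
7. trust-account reconciliation 605 days ago vs limit 540 → not met
8. continuing education 50 days ago vs limit 45 → not met
9. licensed associate brokers 20 ≥ 10 → met
10. designated managing brokers 0 < 2 → not met
Not met: 2, 4, 5, 7, 8, 10

2, 4, 5, 7, 8, 10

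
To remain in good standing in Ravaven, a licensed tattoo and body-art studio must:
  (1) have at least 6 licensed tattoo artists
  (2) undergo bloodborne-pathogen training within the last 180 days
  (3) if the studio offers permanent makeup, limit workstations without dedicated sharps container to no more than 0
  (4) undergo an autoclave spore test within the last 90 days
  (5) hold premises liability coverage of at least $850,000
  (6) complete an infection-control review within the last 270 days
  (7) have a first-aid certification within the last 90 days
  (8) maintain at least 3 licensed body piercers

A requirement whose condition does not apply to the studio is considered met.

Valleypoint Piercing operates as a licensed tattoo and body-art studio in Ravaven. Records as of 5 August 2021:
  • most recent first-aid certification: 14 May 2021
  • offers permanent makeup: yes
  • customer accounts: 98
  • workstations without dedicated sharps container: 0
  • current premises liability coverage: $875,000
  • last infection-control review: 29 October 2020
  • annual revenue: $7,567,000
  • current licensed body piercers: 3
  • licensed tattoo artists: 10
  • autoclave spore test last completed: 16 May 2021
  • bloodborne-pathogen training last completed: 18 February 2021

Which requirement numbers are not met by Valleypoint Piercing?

6

1. licensed tattoo artists 10 ≥ 6 → met
2. bloodborne-pathogen training 168 days ago vs limit 180 → met
3. condition 'offers permanent makeup' holds; workstations without dedicated sharps container 0 ≤ 0 → met
4. autoclave spore test 81 days ago vs limit 90 → met
5. premises liability coverage $875,000 ≥ $850,000 → met
6. infection-control review 280 days ago vs limit 270 → not met
7. first-aid certification 83 days ago vs limit 90 → met
8. licensed body piercers 3 ≥ 3 → met
Not met: 6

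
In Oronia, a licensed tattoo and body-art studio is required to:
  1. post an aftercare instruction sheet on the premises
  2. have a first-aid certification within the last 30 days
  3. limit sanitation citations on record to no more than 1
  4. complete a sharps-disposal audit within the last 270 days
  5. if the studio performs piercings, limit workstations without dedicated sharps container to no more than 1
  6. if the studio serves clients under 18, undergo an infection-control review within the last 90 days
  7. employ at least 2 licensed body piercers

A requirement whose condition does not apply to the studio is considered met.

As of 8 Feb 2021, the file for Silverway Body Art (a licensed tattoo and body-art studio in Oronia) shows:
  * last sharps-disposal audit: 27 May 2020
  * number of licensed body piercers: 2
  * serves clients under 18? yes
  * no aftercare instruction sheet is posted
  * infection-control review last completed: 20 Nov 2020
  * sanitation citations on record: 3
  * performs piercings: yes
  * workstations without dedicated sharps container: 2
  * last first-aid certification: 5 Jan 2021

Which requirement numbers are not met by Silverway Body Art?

1, 2, 3, 5

1. aftercare instruction sheet absent → not met
2. first-aid certification 34 days ago vs limit 30 → not met
3. sanitation citations on record 3 > 1 → not met
4. sharps-disposal audit 257 days ago vs limit 270 → met
5. condition 'performs piercings' holds; workstations without dedicated sharps container 2 > 1 → not met
6. condition 'serves clients under 18' holds; infection-control review 80 days ago vs limit 90 → met
7. licensed body piercers 2 ≥ 2 → met
Not met: 1, 2, 3, 5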